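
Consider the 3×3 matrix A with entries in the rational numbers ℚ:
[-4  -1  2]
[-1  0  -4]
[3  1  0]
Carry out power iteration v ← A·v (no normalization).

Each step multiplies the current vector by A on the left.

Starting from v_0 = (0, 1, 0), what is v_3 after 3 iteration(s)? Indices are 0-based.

v_0 = (0, 1, 0).
v_1 = A·v_0 = (-1, 0, 1).
v_2 = A·v_1 = (6, -3, -3).
v_3 = A·v_2 = (-27, 6, 15).

v_3 = (-27, 6, 15)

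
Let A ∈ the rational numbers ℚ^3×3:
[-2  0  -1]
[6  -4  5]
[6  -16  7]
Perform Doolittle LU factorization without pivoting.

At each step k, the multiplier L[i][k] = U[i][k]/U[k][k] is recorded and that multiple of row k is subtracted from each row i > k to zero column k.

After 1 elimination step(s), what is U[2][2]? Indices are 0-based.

U[2][2] = 4

Step 1: pivot at (0,0) is -2.
  row1 ← row1 − (-3)·row0  ⇒  L[1][0]=-3, U row1=(0, -4, 2)
  row2 ← row2 − (-3)·row0  ⇒  L[2][0]=-3, U row2=(0, -16, 4)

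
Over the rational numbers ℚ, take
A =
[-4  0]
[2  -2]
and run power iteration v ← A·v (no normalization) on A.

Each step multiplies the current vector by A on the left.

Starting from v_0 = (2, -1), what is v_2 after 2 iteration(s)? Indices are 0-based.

v_2 = (32, -28)

v_0 = (2, -1).
v_1 = A·v_0 = (-8, 6).
v_2 = A·v_1 = (32, -28).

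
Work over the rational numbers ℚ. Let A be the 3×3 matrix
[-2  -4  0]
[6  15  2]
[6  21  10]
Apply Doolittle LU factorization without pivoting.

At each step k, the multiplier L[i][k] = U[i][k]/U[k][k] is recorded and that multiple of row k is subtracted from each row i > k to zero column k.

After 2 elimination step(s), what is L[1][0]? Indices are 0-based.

L[1][0] = -3

[col 0] pivot -2
  R1 -= -3*R0 → (0, 3, 2)  (L[1][0] := -3)
  R2 -= -3*R0 → (0, 9, 10)  (L[2][0] := -3)
[col 1] pivot 3
  R2 -= 3*R1 → (0, 0, 4)  (L[2][1] := 3)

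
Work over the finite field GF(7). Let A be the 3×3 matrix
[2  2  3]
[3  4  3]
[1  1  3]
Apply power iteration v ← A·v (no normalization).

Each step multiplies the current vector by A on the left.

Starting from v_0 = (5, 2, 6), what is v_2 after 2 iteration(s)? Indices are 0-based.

v_0 = (5, 2, 6).
v_1 = A·v_0 = (4, 6, 4).
v_2 = A·v_1 = (4, 6, 1).

v_2 = (4, 6, 1)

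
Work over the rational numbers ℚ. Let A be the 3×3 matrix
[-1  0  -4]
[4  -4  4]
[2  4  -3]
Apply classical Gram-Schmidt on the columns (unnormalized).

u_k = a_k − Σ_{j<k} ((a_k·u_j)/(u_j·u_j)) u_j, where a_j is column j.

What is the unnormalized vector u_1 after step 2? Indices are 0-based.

u_1 = (-8/21, -52/21, 100/21)

Step 1: u_0 = a_0 = (-1, 4, 2).
Step 2: u_1 = a_1 − (-8/21)·u_0 = (-8/21, -52/21, 100/21).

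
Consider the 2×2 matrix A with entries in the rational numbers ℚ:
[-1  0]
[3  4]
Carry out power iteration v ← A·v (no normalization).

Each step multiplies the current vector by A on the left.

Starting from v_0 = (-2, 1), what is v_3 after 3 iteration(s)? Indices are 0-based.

v_3 = (2, -14)

v_0 = (-2, 1).
v_1 = A·v_0 = (2, -2).
v_2 = A·v_1 = (-2, -2).
v_3 = A·v_2 = (2, -14).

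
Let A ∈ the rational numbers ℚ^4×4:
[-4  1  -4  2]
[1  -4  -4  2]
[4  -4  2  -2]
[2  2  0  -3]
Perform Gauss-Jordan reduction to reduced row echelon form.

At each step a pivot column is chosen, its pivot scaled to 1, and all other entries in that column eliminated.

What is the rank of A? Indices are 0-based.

rank = 4

pivot(0,0)=-4: scale R0 → (1, -1/4, 1, -1/2)
  clear (1,0): R1 −= (1)R0 → (0, -15/4, -5, 5/2)
  clear (2,0): R2 −= (4)R0 → (0, -3, -2, 0)
  clear (3,0): R3 −= (2)R0 → (0, 5/2, -2, -2)
pivot(1,1)=-15/4: scale R1 → (0, 1, 4/3, -2/3)
  clear (0,1): R0 −= (-1/4)R1 → (1, 0, 4/3, -2/3)
  clear (2,1): R2 −= (-3)R1 → (0, 0, 2, -2)
  clear (3,1): R3 −= (5/2)R1 → (0, 0, -16/3, -1/3)
pivot(2,2)=2: scale R2 → (0, 0, 1, -1)
  clear (0,2): R0 −= (4/3)R2 → (1, 0, 0, 2/3)
  clear (1,2): R1 −= (4/3)R2 → (0, 1, 0, 2/3)
  clear (3,2): R3 −= (-16/3)R2 → (0, 0, 0, -17/3)
pivot(3,3)=-17/3: scale R3 → (0, 0, 0, 1)
  clear (0,3): R0 −= (2/3)R3 → (1, 0, 0, 0)
  clear (1,3): R1 −= (2/3)R3 → (0, 1, 0, 0)
  clear (2,3): R2 −= (-1)R3 → (0, 0, 1, 0)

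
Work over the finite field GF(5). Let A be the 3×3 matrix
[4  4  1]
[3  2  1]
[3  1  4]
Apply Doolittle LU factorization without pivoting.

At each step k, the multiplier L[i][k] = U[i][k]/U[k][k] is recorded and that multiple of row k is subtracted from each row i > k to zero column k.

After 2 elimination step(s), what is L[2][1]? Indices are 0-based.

[col 0] pivot 4
  R1 -= 2*R0 → (0, 4, 4)  (L[1][0] := 2)
  R2 -= 2*R0 → (0, 3, 2)  (L[2][0] := 2)
[col 1] pivot 4
  R2 -= 2*R1 → (0, 0, 4)  (L[2][1] := 2)

L[2][1] = 2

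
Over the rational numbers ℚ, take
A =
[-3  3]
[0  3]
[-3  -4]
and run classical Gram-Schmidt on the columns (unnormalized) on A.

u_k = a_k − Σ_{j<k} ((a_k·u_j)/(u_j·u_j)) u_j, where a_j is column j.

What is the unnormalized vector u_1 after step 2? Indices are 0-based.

Step 1: u_0 = a_0 = (-3, 0, -3).
Step 2: u_1 = a_1 − (1/6)·u_0 = (7/2, 3, -7/2).

u_1 = (7/2, 3, -7/2)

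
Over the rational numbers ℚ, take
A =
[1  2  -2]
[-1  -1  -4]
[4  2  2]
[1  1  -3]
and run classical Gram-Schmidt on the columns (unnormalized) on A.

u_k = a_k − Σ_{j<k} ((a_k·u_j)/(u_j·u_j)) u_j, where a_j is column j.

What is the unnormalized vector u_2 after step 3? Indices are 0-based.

Step 1: u_0 = a_0 = (1, -1, 4, 1).
Step 2: u_1 = a_1 − (12/19)·u_0 = (26/19, -7/19, -10/19, 7/19).
Step 3: u_2 = a_2 − (7/19)·u_0 − (-65/46)·u_1 = (-10/23, -191/46, -5/23, -131/46).

u_2 = (-10/23, -191/46, -5/23, -131/46)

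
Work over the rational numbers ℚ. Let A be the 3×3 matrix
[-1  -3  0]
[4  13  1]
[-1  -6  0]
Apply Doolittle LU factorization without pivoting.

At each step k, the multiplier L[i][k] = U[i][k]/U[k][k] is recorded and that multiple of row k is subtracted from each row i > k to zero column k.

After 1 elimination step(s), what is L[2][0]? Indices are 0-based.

L[2][0] = 1

k=0: U[0][0]=-1
  eliminate (1,0): mult=-4, new row 1: (0, 1, 1); set L[1][0]=-4
  eliminate (2,0): mult=1, new row 2: (0, -3, 0); set L[2][0]=1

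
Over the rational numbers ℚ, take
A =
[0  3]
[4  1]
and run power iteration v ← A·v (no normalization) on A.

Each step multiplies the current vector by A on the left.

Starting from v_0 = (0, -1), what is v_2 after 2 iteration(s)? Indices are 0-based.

v_0 = (0, -1).
v_1 = A·v_0 = (-3, -1).
v_2 = A·v_1 = (-3, -13).

v_2 = (-3, -13)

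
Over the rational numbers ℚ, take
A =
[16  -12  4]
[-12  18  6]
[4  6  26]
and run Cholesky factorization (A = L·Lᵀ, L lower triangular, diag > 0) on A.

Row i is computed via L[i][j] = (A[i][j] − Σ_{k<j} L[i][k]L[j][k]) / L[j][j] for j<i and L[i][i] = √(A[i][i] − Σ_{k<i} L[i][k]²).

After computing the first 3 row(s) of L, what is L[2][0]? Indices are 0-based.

Step 1: L[0][0] = √(16) = 4.
  L[1][0] = (-12) / L[0][0] = -3.
Step 2: L[1][1] = √(9) = 3.
  L[2][0] = (4) / L[0][0] = 1.
  L[2][1] = (9) / L[1][1] = 3.
Step 3: L[2][2] = √(16) = 4.

L[2][0] = 1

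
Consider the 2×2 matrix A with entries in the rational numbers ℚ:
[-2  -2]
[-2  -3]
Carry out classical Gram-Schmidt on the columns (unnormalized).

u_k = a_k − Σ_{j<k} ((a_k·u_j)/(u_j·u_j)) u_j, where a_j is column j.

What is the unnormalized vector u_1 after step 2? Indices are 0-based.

u_1 = (1/2, -1/2)

Step 1: u_0 = a_0 = (-2, -2).
Step 2: u_1 = a_1 − (5/4)·u_0 = (1/2, -1/2).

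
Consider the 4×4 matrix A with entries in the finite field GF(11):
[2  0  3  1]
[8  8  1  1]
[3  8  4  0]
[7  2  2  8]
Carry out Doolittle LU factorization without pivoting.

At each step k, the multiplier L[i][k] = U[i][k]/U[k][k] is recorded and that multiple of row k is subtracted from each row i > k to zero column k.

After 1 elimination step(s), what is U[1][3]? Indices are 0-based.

[col 0] pivot 2
  R1 -= 4*R0 → (0, 8, 0, 8)  (L[1][0] := 4)
  R2 -= 7*R0 → (0, 8, 5, 4)  (L[2][0] := 7)
  R3 -= 9*R0 → (0, 2, 8, 10)  (L[3][0] := 9)

U[1][3] = 8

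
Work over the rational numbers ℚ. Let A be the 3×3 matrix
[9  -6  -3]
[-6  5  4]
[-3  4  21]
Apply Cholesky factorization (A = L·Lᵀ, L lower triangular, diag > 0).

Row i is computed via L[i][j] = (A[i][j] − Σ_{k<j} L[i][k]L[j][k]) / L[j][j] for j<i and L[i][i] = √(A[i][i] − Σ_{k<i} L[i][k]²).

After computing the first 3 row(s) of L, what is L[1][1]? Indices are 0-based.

L[1][1] = 1

Step 1: L[0][0] = √(9) = 3.
  L[1][0] = (-6) / L[0][0] = -2.
Step 2: L[1][1] = √(1) = 1.
  L[2][0] = (-3) / L[0][0] = -1.
  L[2][1] = (2) / L[1][1] = 2.
Step 3: L[2][2] = √(16) = 4.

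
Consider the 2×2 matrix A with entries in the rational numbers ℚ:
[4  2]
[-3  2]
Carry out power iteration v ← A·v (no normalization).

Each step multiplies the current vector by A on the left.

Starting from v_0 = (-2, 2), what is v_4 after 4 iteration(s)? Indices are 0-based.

v_4 = (424, -136)

v_0 = (-2, 2).
v_1 = A·v_0 = (-4, 10).
v_2 = A·v_1 = (4, 32).
v_3 = A·v_2 = (80, 52).
v_4 = A·v_3 = (424, -136).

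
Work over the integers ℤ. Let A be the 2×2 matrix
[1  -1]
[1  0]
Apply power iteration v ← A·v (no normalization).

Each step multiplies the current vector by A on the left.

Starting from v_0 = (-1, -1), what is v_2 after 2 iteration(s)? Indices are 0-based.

v_2 = (1, 0)

v_0 = (-1, -1).
v_1 = A·v_0 = (0, -1).
v_2 = A·v_1 = (1, 0).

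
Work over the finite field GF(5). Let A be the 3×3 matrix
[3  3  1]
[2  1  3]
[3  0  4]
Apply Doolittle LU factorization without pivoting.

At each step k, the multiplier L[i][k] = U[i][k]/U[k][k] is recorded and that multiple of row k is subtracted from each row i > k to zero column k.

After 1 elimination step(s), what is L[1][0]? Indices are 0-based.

L[1][0] = 4

Step 1: pivot at (0,0) is 3.
  row1 ← row1 − (4)·row0  ⇒  L[1][0]=4, U row1=(0, 4, 4)
  row2 ← row2 − (1)·row0  ⇒  L[2][0]=1, U row2=(0, 2, 3)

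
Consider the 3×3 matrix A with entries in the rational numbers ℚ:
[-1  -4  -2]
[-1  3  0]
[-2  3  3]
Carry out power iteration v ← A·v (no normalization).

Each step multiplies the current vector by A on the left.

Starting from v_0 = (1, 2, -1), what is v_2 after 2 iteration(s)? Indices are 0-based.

v_0 = (1, 2, -1).
v_1 = A·v_0 = (-7, 5, 1).
v_2 = A·v_1 = (-15, 22, 32).

v_2 = (-15, 22, 32)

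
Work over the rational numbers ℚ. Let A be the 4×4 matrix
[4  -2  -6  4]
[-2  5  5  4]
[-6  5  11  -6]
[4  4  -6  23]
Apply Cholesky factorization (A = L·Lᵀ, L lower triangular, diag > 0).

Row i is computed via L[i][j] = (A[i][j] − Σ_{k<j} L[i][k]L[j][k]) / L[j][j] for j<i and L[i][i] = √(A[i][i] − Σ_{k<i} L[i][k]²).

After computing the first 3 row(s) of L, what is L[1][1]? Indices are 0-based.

Step 1: L[0][0] = √(4) = 2.
  L[1][0] = (-2) / L[0][0] = -1.
Step 2: L[1][1] = √(4) = 2.
  L[2][0] = (-6) / L[0][0] = -3.
  L[2][1] = (2) / L[1][1] = 1.
Step 3: L[2][2] = √(1) = 1.

L[1][1] = 2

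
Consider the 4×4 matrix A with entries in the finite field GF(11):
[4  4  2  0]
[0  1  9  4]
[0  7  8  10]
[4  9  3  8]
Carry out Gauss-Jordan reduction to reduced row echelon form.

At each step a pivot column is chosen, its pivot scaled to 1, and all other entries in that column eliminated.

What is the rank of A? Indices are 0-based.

pivot(0,0)=4: scale R0 → (1, 1, 6, 0)
  clear (3,0): R3 −= (4)R0 → (0, 5, 1, 8)
pivot(1,1)=1: scale R1 → (0, 1, 9, 4)
  clear (0,1): R0 −= (1)R1 → (1, 0, 8, 7)
  clear (2,1): R2 −= (7)R1 → (0, 0, 0, 4)
  clear (3,1): R3 −= (5)R1 → (0, 0, 0, 10)
col 2: no nonzero at/below row 2; advance.
pivot(2,3)=4: scale R2 → (0, 0, 0, 1)
  clear (0,3): R0 −= (7)R2 → (1, 0, 8, 0)
  clear (1,3): R1 −= (4)R2 → (0, 1, 9, 0)
  clear (3,3): R3 −= (10)R2 → (0, 0, 0, 0)

rank = 3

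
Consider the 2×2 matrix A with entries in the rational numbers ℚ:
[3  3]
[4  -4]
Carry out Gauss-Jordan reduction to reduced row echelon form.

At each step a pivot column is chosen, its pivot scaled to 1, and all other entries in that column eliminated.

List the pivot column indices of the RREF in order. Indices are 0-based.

pivot columns: 0, 1

step 1: normalize row 0 (÷3) = (1, 1)
  row 1: subtract 4×row0 = (0, -8)
step 2: normalize row 1 (÷-8) = (0, 1)
  row 0: subtract 1×row1 = (1, 0)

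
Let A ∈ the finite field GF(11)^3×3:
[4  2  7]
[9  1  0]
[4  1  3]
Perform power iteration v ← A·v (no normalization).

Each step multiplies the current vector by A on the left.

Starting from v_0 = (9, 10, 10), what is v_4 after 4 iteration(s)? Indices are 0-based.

v_4 = (4, 2, 6)

v_0 = (9, 10, 10).
v_1 = A·v_0 = (5, 3, 10).
v_2 = A·v_1 = (8, 4, 9).
v_3 = A·v_2 = (4, 10, 8).
v_4 = A·v_3 = (4, 2, 6).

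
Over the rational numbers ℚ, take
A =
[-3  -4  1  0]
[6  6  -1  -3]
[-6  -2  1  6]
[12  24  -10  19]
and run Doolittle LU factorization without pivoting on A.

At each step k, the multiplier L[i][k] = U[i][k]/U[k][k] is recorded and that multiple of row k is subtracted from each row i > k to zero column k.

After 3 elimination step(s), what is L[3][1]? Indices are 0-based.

L[3][1] = -4

k=0: U[0][0]=-3
  eliminate (1,0): mult=-2, new row 1: (0, -2, 1, -3); set L[1][0]=-2
  eliminate (2,0): mult=2, new row 2: (0, 6, -1, 6); set L[2][0]=2
  eliminate (3,0): mult=-4, new row 3: (0, 8, -6, 19); set L[3][0]=-4
k=1: U[1][1]=-2
  eliminate (2,1): mult=-3, new row 2: (0, 0, 2, -3); set L[2][1]=-3
  eliminate (3,1): mult=-4, new row 3: (0, 0, -2, 7); set L[3][1]=-4
k=2: U[2][2]=2
  eliminate (3,2): mult=-1, new row 3: (0, 0, 0, 4); set L[3][2]=-1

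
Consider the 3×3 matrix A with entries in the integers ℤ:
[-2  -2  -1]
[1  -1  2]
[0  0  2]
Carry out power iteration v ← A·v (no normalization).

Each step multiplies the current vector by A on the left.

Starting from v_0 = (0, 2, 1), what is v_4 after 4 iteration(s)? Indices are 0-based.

v_0 = (0, 2, 1).
v_1 = A·v_0 = (-5, 0, 2).
v_2 = A·v_1 = (8, -1, 4).
v_3 = A·v_2 = (-18, 17, 8).
v_4 = A·v_3 = (-6, -19, 16).

v_4 = (-6, -19, 16)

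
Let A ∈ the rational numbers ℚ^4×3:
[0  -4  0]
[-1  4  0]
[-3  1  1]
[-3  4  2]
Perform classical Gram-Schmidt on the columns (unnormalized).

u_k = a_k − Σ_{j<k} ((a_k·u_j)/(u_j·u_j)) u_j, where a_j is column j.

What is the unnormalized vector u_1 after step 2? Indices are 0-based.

Step 1: u_0 = a_0 = (0, -1, -3, -3).
Step 2: u_1 = a_1 − (-1)·u_0 = (-4, 3, -2, 1).

u_1 = (-4, 3, -2, 1)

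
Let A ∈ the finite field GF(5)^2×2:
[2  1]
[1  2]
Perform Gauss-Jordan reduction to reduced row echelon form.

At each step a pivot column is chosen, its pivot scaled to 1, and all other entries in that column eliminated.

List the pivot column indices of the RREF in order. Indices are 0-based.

step 1: normalize row 0 (÷2) = (1, 3)
  row 1: subtract 1×row0 = (0, 4)
step 2: normalize row 1 (÷4) = (0, 1)
  row 0: subtract 3×row1 = (1, 0)

pivot columns: 0, 1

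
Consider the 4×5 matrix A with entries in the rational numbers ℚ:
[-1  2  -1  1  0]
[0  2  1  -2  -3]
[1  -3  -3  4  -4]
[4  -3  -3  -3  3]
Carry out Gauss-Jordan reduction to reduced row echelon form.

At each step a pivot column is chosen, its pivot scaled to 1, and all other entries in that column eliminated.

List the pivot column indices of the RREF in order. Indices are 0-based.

[1] R0 /= -1  ⇒  (1, -2, 1, -1, 0)
     R2 -= 1·R0  ⇒  (0, -1, -4, 5, -4)
     R3 -= 4·R0  ⇒  (0, 5, -7, 1, 3)
[2] R1 /= 2  ⇒  (0, 1, 1/2, -1, -3/2)
     R0 -= -2·R1  ⇒  (1, 0, 2, -3, -3)
     R2 -= -1·R1  ⇒  (0, 0, -7/2, 4, -11/2)
     R3 -= 5·R1  ⇒  (0, 0, -19/2, 6, 21/2)
[3] R2 /= -7/2  ⇒  (0, 0, 1, -8/7, 11/7)
     R0 -= 2·R2  ⇒  (1, 0, 0, -5/7, -43/7)
     R1 -= 1/2·R2  ⇒  (0, 1, 0, -3/7, -16/7)
     R3 -= -19/2·R2  ⇒  (0, 0, 0, -34/7, 178/7)
[4] R3 /= -34/7  ⇒  (0, 0, 0, 1, -89/17)
     R0 -= -5/7·R3  ⇒  (1, 0, 0, 0, -168/17)
     R1 -= -3/7·R3  ⇒  (0, 1, 0, 0, -77/17)
     R2 -= -8/7·R3  ⇒  (0, 0, 1, 0, -75/17)

pivot columns: 0, 1, 2, 3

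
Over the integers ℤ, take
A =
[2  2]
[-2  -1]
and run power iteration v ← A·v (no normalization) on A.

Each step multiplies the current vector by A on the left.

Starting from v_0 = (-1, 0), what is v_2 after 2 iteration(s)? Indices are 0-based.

v_2 = (0, 2)

v_0 = (-1, 0).
v_1 = A·v_0 = (-2, 2).
v_2 = A·v_1 = (0, 2).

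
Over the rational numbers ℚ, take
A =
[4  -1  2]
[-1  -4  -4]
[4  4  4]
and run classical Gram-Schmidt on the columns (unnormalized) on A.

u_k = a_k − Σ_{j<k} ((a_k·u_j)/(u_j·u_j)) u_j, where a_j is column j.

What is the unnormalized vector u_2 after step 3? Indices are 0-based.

Step 1: u_0 = a_0 = (4, -1, 4).
Step 2: u_1 = a_1 − (16/33)·u_0 = (-97/33, -116/33, 68/33).
Step 3: u_2 = a_2 − (28/33)·u_0 − (542/833)·u_1 = (432/833, -720/833, -36/49).

u_2 = (432/833, -720/833, -36/49)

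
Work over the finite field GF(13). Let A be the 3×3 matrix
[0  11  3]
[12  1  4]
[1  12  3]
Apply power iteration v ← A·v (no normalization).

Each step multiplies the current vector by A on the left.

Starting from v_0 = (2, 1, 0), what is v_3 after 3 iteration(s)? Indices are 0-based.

v_0 = (2, 1, 0).
v_1 = A·v_0 = (11, 12, 1).
v_2 = A·v_1 = (5, 5, 2).
v_3 = A·v_2 = (9, 8, 6).

v_3 = (9, 8, 6)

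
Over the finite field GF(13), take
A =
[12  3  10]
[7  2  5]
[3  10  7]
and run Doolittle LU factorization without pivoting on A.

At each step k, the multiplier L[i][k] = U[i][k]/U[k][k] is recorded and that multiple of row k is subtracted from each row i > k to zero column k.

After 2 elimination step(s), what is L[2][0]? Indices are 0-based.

[col 0] pivot 12
  R1 -= 6*R0 → (0, 10, 10)  (L[1][0] := 6)
  R2 -= 10*R0 → (0, 6, 11)  (L[2][0] := 10)
[col 1] pivot 10
  R2 -= 11*R1 → (0, 0, 5)  (L[2][1] := 11)

L[2][0] = 10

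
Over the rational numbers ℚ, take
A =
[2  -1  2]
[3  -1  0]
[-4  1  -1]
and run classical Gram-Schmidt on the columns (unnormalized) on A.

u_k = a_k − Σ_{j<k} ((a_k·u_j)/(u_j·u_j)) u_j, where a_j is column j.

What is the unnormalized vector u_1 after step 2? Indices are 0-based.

u_1 = (-11/29, -2/29, -7/29)

Step 1: u_0 = a_0 = (2, 3, -4).
Step 2: u_1 = a_1 − (-9/29)·u_0 = (-11/29, -2/29, -7/29).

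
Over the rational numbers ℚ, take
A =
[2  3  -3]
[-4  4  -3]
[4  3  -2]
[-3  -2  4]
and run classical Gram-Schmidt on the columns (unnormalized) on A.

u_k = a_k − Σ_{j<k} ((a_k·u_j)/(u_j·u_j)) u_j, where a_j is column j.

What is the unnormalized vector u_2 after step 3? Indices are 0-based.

u_2 = (-45/1646, -47/823, 2105/1646, 1451/823)

Step 1: u_0 = a_0 = (2, -4, 4, -3).
Step 2: u_1 = a_1 − (8/45)·u_0 = (119/45, 212/45, 103/45, -22/15).
Step 3: u_2 = a_2 − (-14/45)·u_0 − (-1463/1646)·u_1 = (-45/1646, -47/823, 2105/1646, 1451/823).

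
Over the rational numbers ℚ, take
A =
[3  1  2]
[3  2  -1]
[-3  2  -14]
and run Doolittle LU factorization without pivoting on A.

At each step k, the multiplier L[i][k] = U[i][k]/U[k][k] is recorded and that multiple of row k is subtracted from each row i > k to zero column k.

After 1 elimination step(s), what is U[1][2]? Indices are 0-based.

Step 1: pivot at (0,0) is 3.
  row1 ← row1 − (1)·row0  ⇒  L[1][0]=1, U row1=(0, 1, -3)
  row2 ← row2 − (-1)·row0  ⇒  L[2][0]=-1, U row2=(0, 3, -12)

U[1][2] = -3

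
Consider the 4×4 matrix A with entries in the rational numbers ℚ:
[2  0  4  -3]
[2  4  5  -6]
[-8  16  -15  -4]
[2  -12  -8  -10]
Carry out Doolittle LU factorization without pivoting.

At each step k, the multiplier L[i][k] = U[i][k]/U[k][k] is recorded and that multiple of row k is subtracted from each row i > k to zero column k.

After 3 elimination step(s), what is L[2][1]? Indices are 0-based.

L[2][1] = 4

k=0: U[0][0]=2
  eliminate (1,0): mult=1, new row 1: (0, 4, 1, -3); set L[1][0]=1
  eliminate (2,0): mult=-4, new row 2: (0, 16, 1, -16); set L[2][0]=-4
  eliminate (3,0): mult=1, new row 3: (0, -12, -12, -7); set L[3][0]=1
k=1: U[1][1]=4
  eliminate (2,1): mult=4, new row 2: (0, 0, -3, -4); set L[2][1]=4
  eliminate (3,1): mult=-3, new row 3: (0, 0, -9, -16); set L[3][1]=-3
k=2: U[2][2]=-3
  eliminate (3,2): mult=3, new row 3: (0, 0, 0, -4); set L[3][2]=3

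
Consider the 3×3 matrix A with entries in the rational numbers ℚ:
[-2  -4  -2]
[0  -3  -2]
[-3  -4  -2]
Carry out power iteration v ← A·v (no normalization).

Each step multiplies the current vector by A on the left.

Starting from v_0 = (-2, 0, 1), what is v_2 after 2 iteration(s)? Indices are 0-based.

v_2 = (-4, -2, -6)

v_0 = (-2, 0, 1).
v_1 = A·v_0 = (2, -2, 4).
v_2 = A·v_1 = (-4, -2, -6).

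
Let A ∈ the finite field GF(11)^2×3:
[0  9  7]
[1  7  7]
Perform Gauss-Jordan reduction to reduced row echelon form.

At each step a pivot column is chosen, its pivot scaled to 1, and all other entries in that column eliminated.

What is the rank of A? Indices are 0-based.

rank = 2

[1] R0 <-> R1
[1] R0 /= 1  ⇒  (1, 7, 7)
[2] R1 /= 9  ⇒  (0, 1, 2)
     R0 -= 7·R1  ⇒  (1, 0, 4)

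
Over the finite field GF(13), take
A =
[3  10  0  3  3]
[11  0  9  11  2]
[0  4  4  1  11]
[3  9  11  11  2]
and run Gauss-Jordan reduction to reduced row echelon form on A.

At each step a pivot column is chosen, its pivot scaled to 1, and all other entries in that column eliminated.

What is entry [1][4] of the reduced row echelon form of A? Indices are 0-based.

step 1: normalize row 0 (÷3) = (1, 12, 0, 1, 1)
  row 1: subtract 11×row0 = (0, 11, 9, 0, 4)
  row 3: subtract 3×row0 = (0, 12, 11, 8, 12)
step 2: normalize row 1 (÷11) = (0, 1, 2, 0, 11)
  row 0: subtract 12×row1 = (1, 0, 2, 1, 12)
  row 2: subtract 4×row1 = (0, 0, 9, 1, 6)
  row 3: subtract 12×row1 = (0, 0, 0, 8, 10)
step 3: normalize row 2 (÷9) = (0, 0, 1, 3, 5)
  row 0: subtract 2×row2 = (1, 0, 0, 8, 2)
  row 1: subtract 2×row2 = (0, 1, 0, 7, 1)
step 4: normalize row 3 (÷8) = (0, 0, 0, 1, 11)
  row 0: subtract 8×row3 = (1, 0, 0, 0, 5)
  row 1: subtract 7×row3 = (0, 1, 0, 0, 2)
  row 2: subtract 3×row3 = (0, 0, 1, 0, 11)

M[1][4] = 2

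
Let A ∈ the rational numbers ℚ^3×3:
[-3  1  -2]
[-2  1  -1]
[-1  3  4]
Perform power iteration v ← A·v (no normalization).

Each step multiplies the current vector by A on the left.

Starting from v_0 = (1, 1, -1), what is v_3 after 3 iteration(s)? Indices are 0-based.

v_3 = (6, 2, -30)

v_0 = (1, 1, -1).
v_1 = A·v_0 = (0, 0, -2).
v_2 = A·v_1 = (4, 2, -8).
v_3 = A·v_2 = (6, 2, -30).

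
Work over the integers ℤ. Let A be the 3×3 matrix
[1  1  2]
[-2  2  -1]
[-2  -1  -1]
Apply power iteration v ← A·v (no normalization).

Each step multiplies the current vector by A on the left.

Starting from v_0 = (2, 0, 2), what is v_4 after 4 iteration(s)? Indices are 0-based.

v_0 = (2, 0, 2).
v_1 = A·v_0 = (6, -6, -6).
v_2 = A·v_1 = (-12, -18, 0).
v_3 = A·v_2 = (-30, -12, 42).
v_4 = A·v_3 = (42, -6, 30).

v_4 = (42, -6, 30)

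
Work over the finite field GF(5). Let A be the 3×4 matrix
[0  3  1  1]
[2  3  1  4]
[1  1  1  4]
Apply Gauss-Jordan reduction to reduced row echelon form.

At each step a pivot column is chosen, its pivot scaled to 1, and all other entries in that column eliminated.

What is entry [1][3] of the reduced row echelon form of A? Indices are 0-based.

M[1][3] = 3

step 1: exchange rows 0,1
step 1: normalize row 0 (÷2) = (1, 4, 3, 2)
  row 2: subtract 1×row0 = (0, 2, 3, 2)
step 2: normalize row 1 (÷3) = (0, 1, 2, 2)
  row 0: subtract 4×row1 = (1, 0, 0, 4)
  row 2: subtract 2×row1 = (0, 0, 4, 3)
step 3: normalize row 2 (÷4) = (0, 0, 1, 2)
  row 1: subtract 2×row2 = (0, 1, 0, 3)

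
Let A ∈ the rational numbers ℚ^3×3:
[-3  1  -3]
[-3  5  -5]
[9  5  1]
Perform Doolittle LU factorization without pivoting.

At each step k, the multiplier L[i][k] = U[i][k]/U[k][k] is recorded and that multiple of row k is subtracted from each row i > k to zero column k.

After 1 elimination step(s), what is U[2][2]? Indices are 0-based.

k=0: U[0][0]=-3
  eliminate (1,0): mult=1, new row 1: (0, 4, -2); set L[1][0]=1
  eliminate (2,0): mult=-3, new row 2: (0, 8, -8); set L[2][0]=-3

U[2][2] = -8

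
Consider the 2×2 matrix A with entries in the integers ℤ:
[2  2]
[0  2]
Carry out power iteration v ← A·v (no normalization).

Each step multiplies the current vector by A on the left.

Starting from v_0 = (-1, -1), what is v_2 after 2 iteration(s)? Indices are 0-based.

v_2 = (-12, -4)

v_0 = (-1, -1).
v_1 = A·v_0 = (-4, -2).
v_2 = A·v_1 = (-12, -4).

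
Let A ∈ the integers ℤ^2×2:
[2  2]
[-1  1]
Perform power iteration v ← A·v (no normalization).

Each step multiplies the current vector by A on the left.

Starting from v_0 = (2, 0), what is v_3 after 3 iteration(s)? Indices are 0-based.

v_3 = (-4, -10)

v_0 = (2, 0).
v_1 = A·v_0 = (4, -2).
v_2 = A·v_1 = (4, -6).
v_3 = A·v_2 = (-4, -10).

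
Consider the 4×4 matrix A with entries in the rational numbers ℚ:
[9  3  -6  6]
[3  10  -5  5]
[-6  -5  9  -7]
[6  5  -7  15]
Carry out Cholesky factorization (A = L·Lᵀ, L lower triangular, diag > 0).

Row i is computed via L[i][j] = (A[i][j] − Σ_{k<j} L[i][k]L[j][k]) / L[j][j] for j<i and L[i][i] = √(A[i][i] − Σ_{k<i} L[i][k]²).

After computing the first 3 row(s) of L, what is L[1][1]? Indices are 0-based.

Step 1: L[0][0] = √(9) = 3.
  L[1][0] = (3) / L[0][0] = 1.
Step 2: L[1][1] = √(9) = 3.
  L[2][0] = (-6) / L[0][0] = -2.
  L[2][1] = (-3) / L[1][1] = -1.
Step 3: L[2][2] = √(4) = 2.

L[1][1] = 3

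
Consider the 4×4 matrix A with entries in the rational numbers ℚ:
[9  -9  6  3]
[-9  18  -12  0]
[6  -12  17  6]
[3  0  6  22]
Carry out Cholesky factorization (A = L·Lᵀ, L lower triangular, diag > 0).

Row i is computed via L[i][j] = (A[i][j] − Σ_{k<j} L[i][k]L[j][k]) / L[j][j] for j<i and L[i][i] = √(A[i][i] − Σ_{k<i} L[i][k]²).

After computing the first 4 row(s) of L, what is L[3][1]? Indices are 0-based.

L[3][1] = 1

Step 1: L[0][0] = √(9) = 3.
  L[1][0] = (-9) / L[0][0] = -3.
Step 2: L[1][1] = √(9) = 3.
  L[2][0] = (6) / L[0][0] = 2.
  L[2][1] = (-6) / L[1][1] = -2.
Step 3: L[2][2] = √(9) = 3.
  L[3][0] = (3) / L[0][0] = 1.
  L[3][1] = (3) / L[1][1] = 1.
  L[3][2] = (6) / L[2][2] = 2.
Step 4: L[3][3] = √(16) = 4.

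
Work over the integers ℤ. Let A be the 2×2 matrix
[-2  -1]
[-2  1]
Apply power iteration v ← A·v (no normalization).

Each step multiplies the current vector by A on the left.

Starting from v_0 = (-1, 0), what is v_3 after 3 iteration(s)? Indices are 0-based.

v_0 = (-1, 0).
v_1 = A·v_0 = (2, 2).
v_2 = A·v_1 = (-6, -2).
v_3 = A·v_2 = (14, 10).

v_3 = (14, 10)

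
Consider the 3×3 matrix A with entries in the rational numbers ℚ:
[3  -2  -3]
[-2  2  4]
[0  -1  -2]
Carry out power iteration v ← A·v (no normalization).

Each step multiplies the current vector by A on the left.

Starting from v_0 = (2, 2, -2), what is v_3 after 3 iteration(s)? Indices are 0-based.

v_3 = (138, -100, 16)

v_0 = (2, 2, -2).
v_1 = A·v_0 = (8, -8, 2).
v_2 = A·v_1 = (34, -24, 4).
v_3 = A·v_2 = (138, -100, 16).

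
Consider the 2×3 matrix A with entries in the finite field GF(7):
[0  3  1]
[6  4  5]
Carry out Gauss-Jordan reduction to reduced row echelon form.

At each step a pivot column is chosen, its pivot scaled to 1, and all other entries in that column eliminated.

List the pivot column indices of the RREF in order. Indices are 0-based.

pivot(0,0): swap R0↔R1
pivot(0,0)=6: scale R0 → (1, 3, 2)
pivot(1,1)=3: scale R1 → (0, 1, 5)
  clear (0,1): R0 −= (3)R1 → (1, 0, 1)

pivot columns: 0, 1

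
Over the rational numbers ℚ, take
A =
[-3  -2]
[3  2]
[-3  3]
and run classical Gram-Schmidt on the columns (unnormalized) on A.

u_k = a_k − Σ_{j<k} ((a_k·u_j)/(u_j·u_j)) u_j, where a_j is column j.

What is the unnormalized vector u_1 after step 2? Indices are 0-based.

Step 1: u_0 = a_0 = (-3, 3, -3).
Step 2: u_1 = a_1 − (1/9)·u_0 = (-5/3, 5/3, 10/3).

u_1 = (-5/3, 5/3, 10/3)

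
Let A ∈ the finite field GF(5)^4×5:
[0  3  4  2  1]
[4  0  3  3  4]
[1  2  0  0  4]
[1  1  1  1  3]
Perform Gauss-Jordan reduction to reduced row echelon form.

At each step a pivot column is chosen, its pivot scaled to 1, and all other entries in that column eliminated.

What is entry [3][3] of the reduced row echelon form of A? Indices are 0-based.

M[3][3] = 0

step 1: exchange rows 0,1
step 1: normalize row 0 (÷4) = (1, 0, 2, 2, 1)
  row 2: subtract 1×row0 = (0, 2, 3, 3, 3)
  row 3: subtract 1×row0 = (0, 1, 4, 4, 2)
step 2: normalize row 1 (÷3) = (0, 1, 3, 4, 2)
  row 2: subtract 2×row1 = (0, 0, 2, 0, 4)
  row 3: subtract 1×row1 = (0, 0, 1, 0, 0)
step 3: normalize row 2 (÷2) = (0, 0, 1, 0, 2)
  row 0: subtract 2×row2 = (1, 0, 0, 2, 2)
  row 1: subtract 3×row2 = (0, 1, 0, 4, 1)
  row 3: subtract 1×row2 = (0, 0, 0, 0, 3)
skip col 3 (zero from row 3)
step 4: normalize row 3 (÷3) = (0, 0, 0, 0, 1)
  row 0: subtract 2×row3 = (1, 0, 0, 2, 0)
  row 1: subtract 1×row3 = (0, 1, 0, 4, 0)
  row 2: subtract 2×row3 = (0, 0, 1, 0, 0)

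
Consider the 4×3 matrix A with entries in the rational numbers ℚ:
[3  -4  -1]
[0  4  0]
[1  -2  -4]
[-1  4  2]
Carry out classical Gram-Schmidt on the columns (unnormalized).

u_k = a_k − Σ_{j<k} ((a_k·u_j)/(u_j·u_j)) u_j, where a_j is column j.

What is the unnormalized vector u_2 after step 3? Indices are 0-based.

u_2 = (77/62, -29/31, -96/31, 39/62)

Step 1: u_0 = a_0 = (3, 0, 1, -1).
Step 2: u_1 = a_1 − (-18/11)·u_0 = (10/11, 4, -4/11, 26/11).
Step 3: u_2 = a_2 − (-9/11)·u_0 − (29/124)·u_1 = (77/62, -29/31, -96/31, 39/62).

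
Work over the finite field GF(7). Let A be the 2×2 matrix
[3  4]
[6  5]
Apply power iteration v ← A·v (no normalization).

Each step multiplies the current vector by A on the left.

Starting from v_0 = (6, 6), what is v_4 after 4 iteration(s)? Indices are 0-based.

v_0 = (6, 6).
v_1 = A·v_0 = (0, 3).
v_2 = A·v_1 = (5, 1).
v_3 = A·v_2 = (5, 0).
v_4 = A·v_3 = (1, 2).

v_4 = (1, 2)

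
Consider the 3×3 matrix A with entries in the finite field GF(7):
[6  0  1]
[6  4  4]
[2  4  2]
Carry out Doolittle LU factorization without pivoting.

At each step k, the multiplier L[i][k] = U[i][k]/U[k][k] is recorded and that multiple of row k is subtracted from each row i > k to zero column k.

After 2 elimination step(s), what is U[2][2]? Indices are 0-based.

k=0: U[0][0]=6
  eliminate (1,0): mult=1, new row 1: (0, 4, 3); set L[1][0]=1
  eliminate (2,0): mult=5, new row 2: (0, 4, 4); set L[2][0]=5
k=1: U[1][1]=4
  eliminate (2,1): mult=1, new row 2: (0, 0, 1); set L[2][1]=1

U[2][2] = 1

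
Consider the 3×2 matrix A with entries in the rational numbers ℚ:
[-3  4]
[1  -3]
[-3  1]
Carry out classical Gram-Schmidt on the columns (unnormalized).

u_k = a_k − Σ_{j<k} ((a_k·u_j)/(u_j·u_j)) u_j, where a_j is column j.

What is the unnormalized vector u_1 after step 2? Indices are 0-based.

u_1 = (22/19, -39/19, -35/19)

Step 1: u_0 = a_0 = (-3, 1, -3).
Step 2: u_1 = a_1 − (-18/19)·u_0 = (22/19, -39/19, -35/19).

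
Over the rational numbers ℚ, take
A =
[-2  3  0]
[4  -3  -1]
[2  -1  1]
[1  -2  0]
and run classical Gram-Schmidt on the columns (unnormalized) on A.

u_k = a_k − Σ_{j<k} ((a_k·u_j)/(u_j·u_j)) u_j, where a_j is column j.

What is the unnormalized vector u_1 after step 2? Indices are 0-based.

Step 1: u_0 = a_0 = (-2, 4, 2, 1).
Step 2: u_1 = a_1 − (-22/25)·u_0 = (31/25, 13/25, 19/25, -28/25).

u_1 = (31/25, 13/25, 19/25, -28/25)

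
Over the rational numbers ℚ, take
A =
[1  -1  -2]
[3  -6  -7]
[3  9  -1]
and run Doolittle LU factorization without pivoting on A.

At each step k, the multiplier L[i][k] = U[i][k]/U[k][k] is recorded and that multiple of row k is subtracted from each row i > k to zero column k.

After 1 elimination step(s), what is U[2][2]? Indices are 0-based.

U[2][2] = 5

Step 1: pivot at (0,0) is 1.
  row1 ← row1 − (3)·row0  ⇒  L[1][0]=3, U row1=(0, -3, -1)
  row2 ← row2 − (3)·row0  ⇒  L[2][0]=3, U row2=(0, 12, 5)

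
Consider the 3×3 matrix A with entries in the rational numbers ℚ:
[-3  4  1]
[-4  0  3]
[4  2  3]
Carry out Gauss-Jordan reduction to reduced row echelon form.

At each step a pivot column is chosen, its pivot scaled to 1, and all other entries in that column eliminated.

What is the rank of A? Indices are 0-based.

rank = 3

pivot(0,0)=-3: scale R0 → (1, -4/3, -1/3)
  clear (1,0): R1 −= (-4)R0 → (0, -16/3, 5/3)
  clear (2,0): R2 −= (4)R0 → (0, 22/3, 13/3)
pivot(1,1)=-16/3: scale R1 → (0, 1, -5/16)
  clear (0,1): R0 −= (-4/3)R1 → (1, 0, -3/4)
  clear (2,1): R2 −= (22/3)R1 → (0, 0, 53/8)
pivot(2,2)=53/8: scale R2 → (0, 0, 1)
  clear (0,2): R0 −= (-3/4)R2 → (1, 0, 0)
  clear (1,2): R1 −= (-5/16)R2 → (0, 1, 0)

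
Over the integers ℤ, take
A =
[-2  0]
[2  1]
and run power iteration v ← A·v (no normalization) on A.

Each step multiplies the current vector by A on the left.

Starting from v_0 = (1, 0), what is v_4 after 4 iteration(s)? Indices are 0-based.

v_0 = (1, 0).
v_1 = A·v_0 = (-2, 2).
v_2 = A·v_1 = (4, -2).
v_3 = A·v_2 = (-8, 6).
v_4 = A·v_3 = (16, -10).

v_4 = (16, -10)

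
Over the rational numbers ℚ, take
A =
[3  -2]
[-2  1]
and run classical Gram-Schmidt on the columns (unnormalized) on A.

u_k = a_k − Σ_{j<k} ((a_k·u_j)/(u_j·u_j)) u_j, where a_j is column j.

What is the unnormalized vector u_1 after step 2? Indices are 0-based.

Step 1: u_0 = a_0 = (3, -2).
Step 2: u_1 = a_1 − (-8/13)·u_0 = (-2/13, -3/13).

u_1 = (-2/13, -3/13)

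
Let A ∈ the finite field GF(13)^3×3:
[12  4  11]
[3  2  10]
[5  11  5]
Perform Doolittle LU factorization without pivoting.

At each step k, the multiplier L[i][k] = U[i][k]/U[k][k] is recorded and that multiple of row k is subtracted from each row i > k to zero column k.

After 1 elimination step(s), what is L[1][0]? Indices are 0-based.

L[1][0] = 10

Step 1: pivot at (0,0) is 12.
  row1 ← row1 − (10)·row0  ⇒  L[1][0]=10, U row1=(0, 1, 4)
  row2 ← row2 − (8)·row0  ⇒  L[2][0]=8, U row2=(0, 5, 8)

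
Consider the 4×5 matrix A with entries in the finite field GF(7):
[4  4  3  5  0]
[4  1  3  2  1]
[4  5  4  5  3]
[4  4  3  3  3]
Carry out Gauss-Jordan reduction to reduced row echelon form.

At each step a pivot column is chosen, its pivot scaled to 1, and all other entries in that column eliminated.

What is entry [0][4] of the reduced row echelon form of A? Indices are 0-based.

M[0][4] = 4

pivot(0,0)=4: scale R0 → (1, 1, 6, 3, 0)
  clear (1,0): R1 −= (4)R0 → (0, 4, 0, 4, 1)
  clear (2,0): R2 −= (4)R0 → (0, 1, 1, 0, 3)
  clear (3,0): R3 −= (4)R0 → (0, 0, 0, 5, 3)
pivot(1,1)=4: scale R1 → (0, 1, 0, 1, 2)
  clear (0,1): R0 −= (1)R1 → (1, 0, 6, 2, 5)
  clear (2,1): R2 −= (1)R1 → (0, 0, 1, 6, 1)
pivot(2,2)=1: scale R2 → (0, 0, 1, 6, 1)
  clear (0,2): R0 −= (6)R2 → (1, 0, 0, 1, 6)
pivot(3,3)=5: scale R3 → (0, 0, 0, 1, 2)
  clear (0,3): R0 −= (1)R3 → (1, 0, 0, 0, 4)
  clear (1,3): R1 −= (1)R3 → (0, 1, 0, 0, 0)
  clear (2,3): R2 −= (6)R3 → (0, 0, 1, 0, 3)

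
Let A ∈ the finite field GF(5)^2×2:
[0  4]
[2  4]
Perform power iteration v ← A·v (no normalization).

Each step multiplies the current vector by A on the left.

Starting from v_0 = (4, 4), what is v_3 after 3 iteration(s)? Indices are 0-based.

v_3 = (2, 4)

v_0 = (4, 4).
v_1 = A·v_0 = (1, 4).
v_2 = A·v_1 = (1, 3).
v_3 = A·v_2 = (2, 4).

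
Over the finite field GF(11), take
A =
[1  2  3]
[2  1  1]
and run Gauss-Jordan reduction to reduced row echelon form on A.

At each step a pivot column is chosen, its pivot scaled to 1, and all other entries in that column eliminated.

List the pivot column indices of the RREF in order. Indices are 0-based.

step 1: normalize row 0 (÷1) = (1, 2, 3)
  row 1: subtract 2×row0 = (0, 8, 6)
step 2: normalize row 1 (÷8) = (0, 1, 9)
  row 0: subtract 2×row1 = (1, 0, 7)

pivot columns: 0, 1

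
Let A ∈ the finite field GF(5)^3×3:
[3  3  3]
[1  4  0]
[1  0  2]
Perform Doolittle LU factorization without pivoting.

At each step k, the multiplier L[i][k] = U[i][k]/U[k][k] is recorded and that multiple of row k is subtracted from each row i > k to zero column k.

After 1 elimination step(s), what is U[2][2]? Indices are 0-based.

[col 0] pivot 3
  R1 -= 2*R0 → (0, 3, 4)  (L[1][0] := 2)
  R2 -= 2*R0 → (0, 4, 1)  (L[2][0] := 2)

U[2][2] = 1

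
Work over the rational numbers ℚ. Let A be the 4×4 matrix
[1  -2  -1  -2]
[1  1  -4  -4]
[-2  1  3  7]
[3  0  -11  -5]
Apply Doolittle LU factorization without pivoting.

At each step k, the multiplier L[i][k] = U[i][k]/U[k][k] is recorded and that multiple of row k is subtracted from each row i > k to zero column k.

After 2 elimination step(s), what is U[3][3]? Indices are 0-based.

U[3][3] = 5

[col 0] pivot 1
  R1 -= 1*R0 → (0, 3, -3, -2)  (L[1][0] := 1)
  R2 -= -2*R0 → (0, -3, 1, 3)  (L[2][0] := -2)
  R3 -= 3*R0 → (0, 6, -8, 1)  (L[3][0] := 3)
[col 1] pivot 3
  R2 -= -1*R1 → (0, 0, -2, 1)  (L[2][1] := -1)
  R3 -= 2*R1 → (0, 0, -2, 5)  (L[3][1] := 2)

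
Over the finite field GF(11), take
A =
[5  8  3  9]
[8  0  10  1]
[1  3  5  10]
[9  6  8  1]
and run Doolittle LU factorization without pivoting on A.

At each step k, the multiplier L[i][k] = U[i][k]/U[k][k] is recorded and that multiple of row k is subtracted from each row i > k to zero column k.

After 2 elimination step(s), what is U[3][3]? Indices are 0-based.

U[3][3] = 7

Step 1: pivot at (0,0) is 5.
  row1 ← row1 − (6)·row0  ⇒  L[1][0]=6, U row1=(0, 7, 3, 2)
  row2 ← row2 − (9)·row0  ⇒  L[2][0]=9, U row2=(0, 8, 0, 6)
  row3 ← row3 − (4)·row0  ⇒  L[3][0]=4, U row3=(0, 7, 7, 9)
Step 2: pivot at (1,1) is 7.
  row2 ← row2 − (9)·row1  ⇒  L[2][1]=9, U row2=(0, 0, 6, 10)
  row3 ← row3 − (1)·row1  ⇒  L[3][1]=1, U row3=(0, 0, 4, 7)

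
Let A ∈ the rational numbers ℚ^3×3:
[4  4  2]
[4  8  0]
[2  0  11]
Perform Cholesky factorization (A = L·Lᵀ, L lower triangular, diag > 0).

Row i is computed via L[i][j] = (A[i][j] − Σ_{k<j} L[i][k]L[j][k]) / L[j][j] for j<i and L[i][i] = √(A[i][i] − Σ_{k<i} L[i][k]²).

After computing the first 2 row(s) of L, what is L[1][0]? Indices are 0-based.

L[1][0] = 2

Step 1: L[0][0] = √(4) = 2.
  L[1][0] = (4) / L[0][0] = 2.
Step 2: L[1][1] = √(4) = 2.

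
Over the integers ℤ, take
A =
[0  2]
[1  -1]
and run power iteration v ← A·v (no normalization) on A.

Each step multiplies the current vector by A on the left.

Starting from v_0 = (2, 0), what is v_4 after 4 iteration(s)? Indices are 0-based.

v_0 = (2, 0).
v_1 = A·v_0 = (0, 2).
v_2 = A·v_1 = (4, -2).
v_3 = A·v_2 = (-4, 6).
v_4 = A·v_3 = (12, -10).

v_4 = (12, -10)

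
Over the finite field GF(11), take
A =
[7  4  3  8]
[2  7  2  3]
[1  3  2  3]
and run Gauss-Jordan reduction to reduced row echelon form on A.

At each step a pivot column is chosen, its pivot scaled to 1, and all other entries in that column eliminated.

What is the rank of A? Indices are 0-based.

rank = 3

[1] R0 /= 7  ⇒  (1, 10, 2, 9)
     R1 -= 2·R0  ⇒  (0, 9, 9, 7)
     R2 -= 1·R0  ⇒  (0, 4, 0, 5)
[2] R1 /= 9  ⇒  (0, 1, 1, 2)
     R0 -= 10·R1  ⇒  (1, 0, 3, 0)
     R2 -= 4·R1  ⇒  (0, 0, 7, 8)
[3] R2 /= 7  ⇒  (0, 0, 1, 9)
     R0 -= 3·R2  ⇒  (1, 0, 0, 6)
     R1 -= 1·R2  ⇒  (0, 1, 0, 4)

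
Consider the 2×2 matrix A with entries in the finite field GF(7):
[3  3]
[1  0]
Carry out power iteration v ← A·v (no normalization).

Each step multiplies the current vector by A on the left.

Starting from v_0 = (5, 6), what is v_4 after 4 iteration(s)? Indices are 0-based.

v_0 = (5, 6).
v_1 = A·v_0 = (5, 5).
v_2 = A·v_1 = (2, 5).
v_3 = A·v_2 = (0, 2).
v_4 = A·v_3 = (6, 0).

v_4 = (6, 0)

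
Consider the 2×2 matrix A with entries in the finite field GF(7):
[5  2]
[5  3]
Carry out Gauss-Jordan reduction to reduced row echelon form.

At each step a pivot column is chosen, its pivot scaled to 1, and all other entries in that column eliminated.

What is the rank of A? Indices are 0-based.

step 1: normalize row 0 (÷5) = (1, 6)
  row 1: subtract 5×row0 = (0, 1)
step 2: normalize row 1 (÷1) = (0, 1)
  row 0: subtract 6×row1 = (1, 0)

rank = 2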